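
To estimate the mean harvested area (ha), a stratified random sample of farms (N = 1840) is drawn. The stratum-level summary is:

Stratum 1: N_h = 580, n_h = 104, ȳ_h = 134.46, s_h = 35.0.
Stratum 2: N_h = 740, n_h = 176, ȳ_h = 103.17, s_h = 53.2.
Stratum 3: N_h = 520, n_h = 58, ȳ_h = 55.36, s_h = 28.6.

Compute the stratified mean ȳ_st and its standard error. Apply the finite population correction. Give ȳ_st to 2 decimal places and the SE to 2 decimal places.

ȳ_st = Σ W_h ȳ_h = (580·134.46 + 740·103.17 + 520·55.36)/1840 = 99.52163
V̂(ȳ_st) = Σ W_h² (1 − n_h/N_h) s_h²/n_h, with W_h = N_h/N and N = 1840:
  stratum 1: (580/1840)²·(1 − 104/580)·35.0²/104 = 0.96051
  stratum 2: (740/1840)²·(1 − 176/740)·53.2²/176 = 1.98237
  stratum 3: (520/1840)²·(1 − 58/520)·28.6²/58 = 1.00072
V̂(ȳ_st) = 3.94361
SE(ȳ_st) = √3.94361 = 1.98585

ȳ_st ≈ 99.52, SE ≈ 1.99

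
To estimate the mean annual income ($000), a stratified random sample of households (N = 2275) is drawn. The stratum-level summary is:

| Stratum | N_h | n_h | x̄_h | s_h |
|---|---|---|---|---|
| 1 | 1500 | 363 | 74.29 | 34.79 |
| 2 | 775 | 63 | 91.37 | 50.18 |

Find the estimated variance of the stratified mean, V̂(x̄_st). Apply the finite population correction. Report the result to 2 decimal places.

V̂(x̄_st) ≈ 5.36

V̂(x̄_st) = Σ W_h² (1 − n_h/N_h) s_h²/n_h, with W_h = N_h/N and N = 2275:
  stratum 1: (1500/2275)²·(1 − 363/1500)·34.79²/363 = 1.09873
  stratum 2: (775/2275)²·(1 − 63/775)·50.18²/63 = 4.26128
V̂(x̄_st) = 5.36001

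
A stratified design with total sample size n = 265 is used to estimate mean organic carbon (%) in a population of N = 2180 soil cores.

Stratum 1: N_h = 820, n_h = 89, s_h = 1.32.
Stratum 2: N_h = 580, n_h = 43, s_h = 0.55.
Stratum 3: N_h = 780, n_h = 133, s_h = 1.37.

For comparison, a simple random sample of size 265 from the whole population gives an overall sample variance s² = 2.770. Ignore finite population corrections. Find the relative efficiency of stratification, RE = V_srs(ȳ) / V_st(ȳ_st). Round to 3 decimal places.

V̂(ȳ_st) = Σ W_h² s_h²/n_h, with W_h = N_h/N and N = 2180:
  stratum 1: (820/2180)²·1.32²/89 = 0.00276995
  stratum 2: (580/2180)²·0.55²/43 = 0.000497966
  stratum 3: (780/2180)²·1.37²/133 = 0.00180662
V_st = 0.00507454
V_srs = s²/n = 2.770/265 = 0.0104528
Relative efficiency = V_srs / V_st = 0.0104528/0.00507454 = 2.0599

RE ≈ 2.060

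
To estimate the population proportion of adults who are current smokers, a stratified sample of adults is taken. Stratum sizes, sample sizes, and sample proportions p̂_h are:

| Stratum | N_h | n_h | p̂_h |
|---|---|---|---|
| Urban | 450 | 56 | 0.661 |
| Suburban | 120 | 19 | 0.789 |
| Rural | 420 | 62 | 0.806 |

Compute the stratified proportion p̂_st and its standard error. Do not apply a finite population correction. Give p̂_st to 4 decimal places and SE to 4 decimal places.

N = 990; stratum weights W_h = N_h/N.
p̂_st = Σ W_h p̂_h = (450·0.661 + 120·0.789 + 420·0.806)/990 = 0.73803
V̂(p̂_st) = Σ W_h² p̂_h(1−p̂_h)/(n_h−1):
  stratum Urban: (450/990)²·0.661·0.339/55 = 0.000841769
  stratum Suburban: (120/990)²·0.789·0.211/18 = 0.000135887
  stratum Rural: (420/990)²·0.806·0.194/61 = 0.000461355
V̂(p̂_st) = 0.00143901; SE = √V̂ = 0.0379343

p̂_st ≈ 0.7380, SE ≈ 0.0379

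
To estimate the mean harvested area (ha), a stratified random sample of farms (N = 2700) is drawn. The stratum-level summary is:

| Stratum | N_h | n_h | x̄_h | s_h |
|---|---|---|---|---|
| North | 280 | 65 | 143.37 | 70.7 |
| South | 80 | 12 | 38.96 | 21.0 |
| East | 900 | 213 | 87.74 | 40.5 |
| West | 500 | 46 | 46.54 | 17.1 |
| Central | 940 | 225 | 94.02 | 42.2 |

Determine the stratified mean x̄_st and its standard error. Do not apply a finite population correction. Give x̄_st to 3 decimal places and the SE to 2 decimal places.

x̄_st = Σ W_h x̄_h = (280·143.37 + 80·38.96 + 900·87.74 + 500·46.54 + 940·94.02)/2700 = 86.62044
V̂(x̄_st) = Σ W_h² s_h²/n_h, with W_h = N_h/N and N = 2700:
  stratum North: (280/2700)²·70.7²/65 = 0.827016
  stratum South: (80/2700)²·21.0²/12 = 0.0322634
  stratum East: (900/2700)²·40.5²/213 = 0.855634
  stratum West: (500/2700)²·17.1²/46 = 0.217995
  stratum Central: (940/2700)²·42.2²/225 = 0.959336
V̂(x̄_st) = 2.89224
SE(x̄_st) = √2.89224 = 1.70066

x̄_st ≈ 86.620, SE ≈ 1.70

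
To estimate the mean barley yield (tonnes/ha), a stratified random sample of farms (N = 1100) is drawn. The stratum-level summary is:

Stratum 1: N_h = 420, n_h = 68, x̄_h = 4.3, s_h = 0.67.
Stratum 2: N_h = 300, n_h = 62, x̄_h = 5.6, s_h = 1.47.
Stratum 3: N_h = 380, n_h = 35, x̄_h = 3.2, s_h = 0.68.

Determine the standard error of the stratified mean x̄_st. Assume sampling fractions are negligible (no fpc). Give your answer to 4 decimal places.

SE(x̄_st) ≈ 0.0716

V̂(x̄_st) = Σ W_h² s_h²/n_h, with W_h = N_h/N and N = 1100:
  stratum 1: (420/1100)²·0.67²/68 = 0.000962396
  stratum 2: (300/1100)²·1.47²/62 = 0.00259239
  stratum 3: (380/1100)²·0.68²/35 = 0.00157664
V̂(x̄_st) = 0.00513142
SE(x̄_st) = √0.00513142 = 0.0716339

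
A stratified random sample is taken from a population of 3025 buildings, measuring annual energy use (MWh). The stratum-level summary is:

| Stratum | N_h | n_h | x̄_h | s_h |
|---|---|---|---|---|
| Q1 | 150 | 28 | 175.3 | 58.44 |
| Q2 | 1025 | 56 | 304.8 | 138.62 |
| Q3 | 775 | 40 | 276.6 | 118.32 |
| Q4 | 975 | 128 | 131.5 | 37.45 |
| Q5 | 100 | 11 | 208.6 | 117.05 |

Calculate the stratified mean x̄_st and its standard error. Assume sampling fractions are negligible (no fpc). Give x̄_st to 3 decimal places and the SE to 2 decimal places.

x̄_st = Σ W_h x̄_h = (150·175.3 + 1025·304.8 + 775·276.6 + 975·131.5 + 100·208.6)/3025 = 232.11653
V̂(x̄_st) = Σ W_h² s_h²/n_h, with W_h = N_h/N and N = 3025:
  stratum Q1: (150/3025)²·58.44²/28 = 0.299912
  stratum Q2: (1025/3025)²·138.62²/56 = 39.3968
  stratum Q3: (775/3025)²·118.32²/40 = 22.9725
  stratum Q4: (975/3025)²·37.45²/128 = 1.13829
  stratum Q5: (100/3025)²·117.05²/11 = 1.36113
V̂(x̄_st) = 65.1686
SE(x̄_st) = √65.1686 = 8.07271

x̄_st ≈ 232.117, SE ≈ 8.07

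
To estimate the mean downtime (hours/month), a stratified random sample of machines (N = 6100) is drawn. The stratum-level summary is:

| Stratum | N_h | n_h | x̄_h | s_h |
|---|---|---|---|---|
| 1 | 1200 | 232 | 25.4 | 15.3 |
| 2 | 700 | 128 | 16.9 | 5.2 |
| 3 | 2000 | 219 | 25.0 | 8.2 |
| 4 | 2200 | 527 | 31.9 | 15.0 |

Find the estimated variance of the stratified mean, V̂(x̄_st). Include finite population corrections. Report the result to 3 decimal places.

V̂(x̄_st) ≈ 0.105

V̂(x̄_st) = Σ W_h² (1 − n_h/N_h) s_h²/n_h, with W_h = N_h/N and N = 6100:
  stratum 1: (1200/6100)²·(1 − 232/1200)·15.3²/232 = 0.0314986
  stratum 2: (700/6100)²·(1 − 128/700)·5.2²/128 = 0.00227317
  stratum 3: (2000/6100)²·(1 − 219/2000)·8.2²/219 = 0.0293912
  stratum 4: (2200/6100)²·(1 − 527/2200)·15.0²/527 = 0.042231
V̂(x̄_st) = 0.105394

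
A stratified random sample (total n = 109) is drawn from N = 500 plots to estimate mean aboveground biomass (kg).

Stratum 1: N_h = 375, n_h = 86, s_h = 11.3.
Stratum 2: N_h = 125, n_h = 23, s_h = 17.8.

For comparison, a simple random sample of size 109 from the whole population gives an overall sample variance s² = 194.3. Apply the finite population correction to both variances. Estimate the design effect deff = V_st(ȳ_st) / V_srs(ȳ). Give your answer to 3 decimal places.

deff ≈ 0.966

V̂(ȳ_st) = Σ W_h² (1 − n_h/N_h) s_h²/n_h, with W_h = N_h/N and N = 500:
  stratum 1: (375/500)²·(1 − 86/375)·11.3²/86 = 0.643647
  stratum 2: (125/500)²·(1 − 23/125)·17.8²/23 = 0.702558
V_st = 1.3462
V_srs = (1 − 109/500)·194.3/109 = 1.39397
deff = V_st / V_srs = 1.3462/1.39397 = 0.9657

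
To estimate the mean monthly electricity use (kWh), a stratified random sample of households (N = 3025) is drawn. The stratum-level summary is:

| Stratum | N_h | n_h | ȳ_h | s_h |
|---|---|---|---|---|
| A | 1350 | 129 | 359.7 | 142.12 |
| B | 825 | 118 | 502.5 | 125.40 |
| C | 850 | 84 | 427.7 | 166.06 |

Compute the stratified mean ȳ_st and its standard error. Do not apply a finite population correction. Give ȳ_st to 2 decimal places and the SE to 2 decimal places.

ȳ_st ≈ 417.75, SE ≈ 8.19

ȳ_st = Σ W_h ȳ_h = (1350·359.7 + 825·502.5 + 850·427.7)/3025 = 417.75289
V̂(ȳ_st) = Σ W_h² s_h²/n_h, with W_h = N_h/N and N = 3025:
  stratum A: (1350/3025)²·142.12²/129 = 31.1844
  stratum B: (825/3025)²·125.40²/118 = 9.9122
  stratum C: (850/3025)²·166.06²/84 = 25.9202
V̂(ȳ_st) = 67.0168
SE(ȳ_st) = √67.0168 = 8.18638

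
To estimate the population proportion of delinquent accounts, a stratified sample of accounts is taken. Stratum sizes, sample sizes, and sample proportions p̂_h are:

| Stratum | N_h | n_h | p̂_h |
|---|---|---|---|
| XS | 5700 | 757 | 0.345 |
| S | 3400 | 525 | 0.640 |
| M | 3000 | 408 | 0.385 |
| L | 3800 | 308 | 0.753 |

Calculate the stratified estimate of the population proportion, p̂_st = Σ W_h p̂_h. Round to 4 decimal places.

p̂_st ≈ 0.5131

N = 15900; stratum weights W_h = N_h/N.
p̂_st = Σ W_h p̂_h = (5700·0.345 + 3400·0.640 + 3000·0.385 + 3800·0.753)/15900 = 0.51314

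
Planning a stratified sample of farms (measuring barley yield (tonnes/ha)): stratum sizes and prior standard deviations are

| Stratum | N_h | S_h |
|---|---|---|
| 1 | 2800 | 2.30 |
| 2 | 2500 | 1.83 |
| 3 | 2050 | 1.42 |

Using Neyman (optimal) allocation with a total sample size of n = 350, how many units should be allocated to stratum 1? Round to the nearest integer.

Neyman allocation: n_h = n · N_h S_h / Σ N_i S_i, with n = 350.
  stratum 1: N_h·S_h = 2800·2.30 = 6440.00
  stratum 2: N_h·S_h = 2500·1.83 = 4575.00
  stratum 3: N_h·S_h = 2050·1.42 = 2911.00
Σ N_h S_h = 13926.00
n for stratum 1 = 350·6440.00/13926.00 = 161.856 → 162

162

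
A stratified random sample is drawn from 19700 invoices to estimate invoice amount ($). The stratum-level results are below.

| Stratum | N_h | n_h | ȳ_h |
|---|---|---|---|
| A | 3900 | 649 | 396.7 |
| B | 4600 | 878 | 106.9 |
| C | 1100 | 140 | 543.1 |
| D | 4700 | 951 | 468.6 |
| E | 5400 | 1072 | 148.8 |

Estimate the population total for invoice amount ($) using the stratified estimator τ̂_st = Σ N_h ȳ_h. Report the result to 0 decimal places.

τ̂_st = Σ N_h ȳ_h = 3900·396.7 + 4600·106.9 + 1100·543.1 + 4700·468.6 + 5400·148.8 = 5642220

τ̂_st ≈ 5642220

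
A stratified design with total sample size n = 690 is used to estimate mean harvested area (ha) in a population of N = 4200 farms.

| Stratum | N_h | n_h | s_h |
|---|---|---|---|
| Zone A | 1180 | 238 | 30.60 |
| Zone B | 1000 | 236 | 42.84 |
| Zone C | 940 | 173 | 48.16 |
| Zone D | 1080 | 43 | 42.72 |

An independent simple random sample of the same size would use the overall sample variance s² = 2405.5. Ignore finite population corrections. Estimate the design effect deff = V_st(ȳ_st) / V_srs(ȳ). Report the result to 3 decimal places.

deff ≈ 1.213

V̂(ȳ_st) = Σ W_h² s_h²/n_h, with W_h = N_h/N and N = 4200:
  stratum Zone A: (1180/4200)²·30.60²/238 = 0.31055
  stratum Zone B: (1000/4200)²·42.84²/236 = 0.440847
  stratum Zone C: (940/4200)²·48.16²/173 = 0.671559
  stratum Zone D: (1080/4200)²·42.72²/43 = 2.80636
V_st = 4.22931
V_srs = s²/n = 2405.5/690 = 3.48623
deff = V_st / V_srs = 4.22931/3.48623 = 1.2131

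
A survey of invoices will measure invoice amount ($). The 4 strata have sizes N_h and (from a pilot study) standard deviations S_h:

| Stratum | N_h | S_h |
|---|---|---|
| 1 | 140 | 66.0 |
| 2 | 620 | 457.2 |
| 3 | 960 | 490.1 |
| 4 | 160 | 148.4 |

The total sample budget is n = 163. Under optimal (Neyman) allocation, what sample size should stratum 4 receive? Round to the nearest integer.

5

Neyman allocation: n_h = n · N_h S_h / Σ N_i S_i, with n = 163.
  stratum 1: N_h·S_h = 140·66.0 = 9240.00
  stratum 2: N_h·S_h = 620·457.2 = 283464.00
  stratum 3: N_h·S_h = 960·490.1 = 470496.00
  stratum 4: N_h·S_h = 160·148.4 = 23744.00
Σ N_h S_h = 786944.00
n for stratum 4 = 163·23744.00/786944.00 = 4.918 → 5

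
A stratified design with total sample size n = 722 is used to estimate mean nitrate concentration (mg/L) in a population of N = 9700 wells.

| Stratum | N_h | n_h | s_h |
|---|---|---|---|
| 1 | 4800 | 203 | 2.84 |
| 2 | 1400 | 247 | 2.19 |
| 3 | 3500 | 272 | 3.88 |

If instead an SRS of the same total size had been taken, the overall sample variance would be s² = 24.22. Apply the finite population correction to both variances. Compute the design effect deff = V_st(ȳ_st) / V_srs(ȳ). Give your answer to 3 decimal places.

V̂(ȳ_st) = Σ W_h² (1 − n_h/N_h) s_h²/n_h, with W_h = N_h/N and N = 9700:
  stratum 1: (4800/9700)²·(1 − 203/4800)·2.84²/203 = 0.00931779
  stratum 2: (1400/9700)²·(1 − 247/1400)·2.19²/247 = 0.000333123
  stratum 3: (3500/9700)²·(1 − 272/3500)·3.88²/272 = 0.00664588
V_st = 0.0162968
V_srs = (1 − 722/9700)·24.22/722 = 0.0310488
deff = V_st / V_srs = 0.0162968/0.0310488 = 0.5249

deff ≈ 0.525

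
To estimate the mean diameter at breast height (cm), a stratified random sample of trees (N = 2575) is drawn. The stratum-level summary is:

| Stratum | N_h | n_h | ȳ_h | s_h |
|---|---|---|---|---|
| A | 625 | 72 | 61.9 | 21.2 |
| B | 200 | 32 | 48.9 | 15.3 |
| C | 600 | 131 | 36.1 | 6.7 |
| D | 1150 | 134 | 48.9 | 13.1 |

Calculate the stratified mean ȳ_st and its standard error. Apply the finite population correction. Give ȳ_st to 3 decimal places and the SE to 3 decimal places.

ȳ_st = Σ W_h ȳ_h = (625·61.9 + 200·48.9 + 600·36.1 + 1150·48.9)/2575 = 49.07282
V̂(ȳ_st) = Σ W_h² (1 − n_h/N_h) s_h²/n_h, with W_h = N_h/N and N = 2575:
  stratum A: (625/2575)²·(1 − 72/625)·21.2²/72 = 0.325379
  stratum B: (200/2575)²·(1 − 32/200)·15.3²/32 = 0.0370696
  stratum C: (600/2575)²·(1 − 131/600)·6.7²/131 = 0.0145428
  stratum D: (1150/2575)²·(1 − 134/1150)·13.1²/134 = 0.225671
V̂(ȳ_st) = 0.602662
SE(ȳ_st) = √0.602662 = 0.776313

ȳ_st ≈ 49.073, SE ≈ 0.776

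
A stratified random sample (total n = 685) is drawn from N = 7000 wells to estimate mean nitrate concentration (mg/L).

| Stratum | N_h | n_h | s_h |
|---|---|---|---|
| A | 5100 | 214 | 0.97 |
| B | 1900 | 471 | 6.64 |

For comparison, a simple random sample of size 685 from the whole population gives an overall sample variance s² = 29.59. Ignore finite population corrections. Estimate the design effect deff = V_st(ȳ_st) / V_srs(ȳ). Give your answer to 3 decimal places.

V̂(ȳ_st) = Σ W_h² s_h²/n_h, with W_h = N_h/N and N = 7000:
  stratum A: (5100/7000)²·0.97²/214 = 0.00233386
  stratum B: (1900/7000)²·6.64²/471 = 0.00689646
V_st = 0.00923032
V_srs = s²/n = 29.59/685 = 0.0431971
deff = V_st / V_srs = 0.00923032/0.0431971 = 0.2137

deff ≈ 0.214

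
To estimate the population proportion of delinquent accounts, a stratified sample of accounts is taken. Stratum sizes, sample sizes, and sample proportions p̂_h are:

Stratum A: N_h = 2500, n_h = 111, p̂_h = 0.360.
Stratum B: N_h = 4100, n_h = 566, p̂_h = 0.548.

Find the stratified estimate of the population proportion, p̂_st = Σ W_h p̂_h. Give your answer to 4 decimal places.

N = 6600; stratum weights W_h = N_h/N.
p̂_st = Σ W_h p̂_h = (2500·0.360 + 4100·0.548)/6600 = 0.47679

p̂_st ≈ 0.4768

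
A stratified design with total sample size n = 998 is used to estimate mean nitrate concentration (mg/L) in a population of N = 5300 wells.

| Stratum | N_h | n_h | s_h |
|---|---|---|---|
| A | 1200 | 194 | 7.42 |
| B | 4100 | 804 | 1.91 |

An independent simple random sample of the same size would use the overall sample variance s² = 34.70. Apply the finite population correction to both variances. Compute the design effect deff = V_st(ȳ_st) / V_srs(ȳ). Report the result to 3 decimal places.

V̂(ȳ_st) = Σ W_h² (1 − n_h/N_h) s_h²/n_h, with W_h = N_h/N and N = 5300:
  stratum A: (1200/5300)²·(1 − 194/1200)·7.42²/194 = 0.0121965
  stratum B: (4100/5300)²·(1 − 804/4100)·1.91²/804 = 0.00218288
V_st = 0.0143793
V_srs = (1 − 998/5300)·34.70/998 = 0.0282224
deff = V_st / V_srs = 0.0143793/0.0282224 = 0.5095

deff ≈ 0.510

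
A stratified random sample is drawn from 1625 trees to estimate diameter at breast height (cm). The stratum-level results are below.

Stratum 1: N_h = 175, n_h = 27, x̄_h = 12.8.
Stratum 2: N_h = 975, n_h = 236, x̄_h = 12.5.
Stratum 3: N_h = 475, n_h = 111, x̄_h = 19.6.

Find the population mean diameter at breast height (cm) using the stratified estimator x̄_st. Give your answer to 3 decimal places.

x̄_st ≈ 14.608

N = Σ N_h = 1625. Stratum weights W_h = N_h/N.
x̄_st = (175·12.8 + 975·12.5 + 475·19.6) / 1625 = 14.60769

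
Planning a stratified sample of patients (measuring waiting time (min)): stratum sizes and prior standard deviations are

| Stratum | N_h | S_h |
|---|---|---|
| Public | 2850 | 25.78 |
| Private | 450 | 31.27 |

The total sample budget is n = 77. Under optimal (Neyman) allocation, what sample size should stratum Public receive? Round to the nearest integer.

Neyman allocation: n_h = n · N_h S_h / Σ N_i S_i, with n = 77.
  stratum Public: N_h·S_h = 2850·25.78 = 73473.00
  stratum Private: N_h·S_h = 450·31.27 = 14071.50
Σ N_h S_h = 87544.50
n for stratum Public = 77·73473.00/87544.50 = 64.623 → 65

65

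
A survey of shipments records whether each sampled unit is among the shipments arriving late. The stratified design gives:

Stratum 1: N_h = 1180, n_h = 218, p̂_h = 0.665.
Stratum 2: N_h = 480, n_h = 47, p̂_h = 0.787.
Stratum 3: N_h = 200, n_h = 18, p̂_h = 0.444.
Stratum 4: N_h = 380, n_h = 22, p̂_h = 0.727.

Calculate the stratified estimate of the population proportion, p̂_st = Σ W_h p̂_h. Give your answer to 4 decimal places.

p̂_st ≈ 0.6819

N = 2240; stratum weights W_h = N_h/N.
p̂_st = Σ W_h p̂_h = (1180·0.665 + 480·0.787 + 200·0.444 + 380·0.727)/2240 = 0.68193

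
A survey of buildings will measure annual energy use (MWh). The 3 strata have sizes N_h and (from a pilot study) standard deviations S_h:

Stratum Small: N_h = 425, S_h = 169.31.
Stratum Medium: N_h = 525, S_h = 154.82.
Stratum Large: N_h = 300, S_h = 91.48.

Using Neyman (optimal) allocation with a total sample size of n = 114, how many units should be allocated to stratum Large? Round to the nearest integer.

17

Neyman allocation: n_h = n · N_h S_h / Σ N_i S_i, with n = 114.
  stratum Small: N_h·S_h = 425·169.31 = 71956.75
  stratum Medium: N_h·S_h = 525·154.82 = 81280.50
  stratum Large: N_h·S_h = 300·91.48 = 27444.00
Σ N_h S_h = 180681.25
n for stratum Large = 114·27444.00/180681.25 = 17.316 → 17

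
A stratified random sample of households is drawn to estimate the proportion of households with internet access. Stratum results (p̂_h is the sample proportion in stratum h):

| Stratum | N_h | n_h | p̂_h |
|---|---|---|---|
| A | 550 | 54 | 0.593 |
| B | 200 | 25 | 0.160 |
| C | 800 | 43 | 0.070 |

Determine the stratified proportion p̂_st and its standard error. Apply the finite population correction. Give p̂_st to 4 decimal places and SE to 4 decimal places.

N = 1550; stratum weights W_h = N_h/N.
p̂_st = Σ W_h p̂_h = (550·0.593 + 200·0.160 + 800·0.070)/1550 = 0.26719
V̂(p̂_st) = Σ W_h² (1 − n_h/N_h) p̂_h(1−p̂_h)/(n_h−1):
  stratum A: (550/1550)²·(1 − 54/550)·0.593·0.407/53 = 0.000517076
  stratum B: (200/1550)²·(1 − 25/200)·0.160·0.840/24 = 8.15817e-05
  stratum C: (800/1550)²·(1 − 43/800)·0.070·0.930/42 = 0.00039071
V̂(p̂_st) = 0.000989367; SE = √V̂ = 0.0314542

p̂_st ≈ 0.2672, SE ≈ 0.0315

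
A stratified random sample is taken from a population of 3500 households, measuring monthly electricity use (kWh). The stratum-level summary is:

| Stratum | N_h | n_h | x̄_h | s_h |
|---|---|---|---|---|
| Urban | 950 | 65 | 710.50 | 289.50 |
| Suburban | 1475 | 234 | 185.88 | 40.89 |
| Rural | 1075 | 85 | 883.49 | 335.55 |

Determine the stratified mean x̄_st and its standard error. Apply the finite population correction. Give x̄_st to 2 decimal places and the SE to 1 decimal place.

x̄_st ≈ 542.54, SE ≈ 14.3

x̄_st = Σ W_h x̄_h = (950·710.50 + 1475·185.88 + 1075·883.49)/3500 = 542.54279
V̂(x̄_st) = Σ W_h² (1 − n_h/N_h) s_h²/n_h, with W_h = N_h/N and N = 3500:
  stratum Urban: (950/3500)²·(1 − 65/950)·289.50²/65 = 88.4942
  stratum Suburban: (1475/3500)²·(1 − 234/1475)·40.89²/234 = 1.06769
  stratum Rural: (1075/3500)²·(1 − 85/1075)·335.55²/85 = 115.081
V̂(x̄_st) = 204.643
SE(x̄_st) = √204.643 = 14.3053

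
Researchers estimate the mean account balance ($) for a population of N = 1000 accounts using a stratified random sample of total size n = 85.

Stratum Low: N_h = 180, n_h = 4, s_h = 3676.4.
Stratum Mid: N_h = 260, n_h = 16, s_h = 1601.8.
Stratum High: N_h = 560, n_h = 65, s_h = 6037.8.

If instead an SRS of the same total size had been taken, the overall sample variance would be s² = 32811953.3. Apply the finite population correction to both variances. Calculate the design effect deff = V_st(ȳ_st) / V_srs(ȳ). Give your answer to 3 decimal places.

deff ≈ 0.772

V̂(ȳ_st) = Σ W_h² (1 − n_h/N_h) s_h²/n_h, with W_h = N_h/N and N = 1000:
  stratum Low: (180/1000)²·(1 − 4/180)·3676.4²/4 = 107046
  stratum Mid: (260/1000)²·(1 − 16/260)·1601.8²/16 = 10173.3
  stratum High: (560/1000)²·(1 − 65/560)·6037.8²/65 = 155467
V_st = 272686
V_srs = (1 − 85/1000)·32811953.3/85 = 353211
deff = V_st / V_srs = 272686/353211 = 0.7720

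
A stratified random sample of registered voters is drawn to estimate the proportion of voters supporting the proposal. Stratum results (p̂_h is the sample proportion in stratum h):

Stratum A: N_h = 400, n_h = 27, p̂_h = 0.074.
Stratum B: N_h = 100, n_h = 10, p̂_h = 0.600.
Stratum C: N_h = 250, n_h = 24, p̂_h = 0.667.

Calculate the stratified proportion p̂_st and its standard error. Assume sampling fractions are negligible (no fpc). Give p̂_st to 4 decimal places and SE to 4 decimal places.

p̂_st ≈ 0.3418, SE ≈ 0.0479

N = 750; stratum weights W_h = N_h/N.
p̂_st = Σ W_h p̂_h = (400·0.074 + 100·0.600 + 250·0.667)/750 = 0.34180
V̂(p̂_st) = Σ W_h² p̂_h(1−p̂_h)/(n_h−1):
  stratum A: (400/750)²·0.074·0.926/26 = 0.000749664
  stratum B: (100/750)²·0.600·0.400/9 = 0.000474074
  stratum C: (250/750)²·0.667·0.333/23 = 0.001073
V̂(p̂_st) = 0.00229674; SE = √V̂ = 0.0479243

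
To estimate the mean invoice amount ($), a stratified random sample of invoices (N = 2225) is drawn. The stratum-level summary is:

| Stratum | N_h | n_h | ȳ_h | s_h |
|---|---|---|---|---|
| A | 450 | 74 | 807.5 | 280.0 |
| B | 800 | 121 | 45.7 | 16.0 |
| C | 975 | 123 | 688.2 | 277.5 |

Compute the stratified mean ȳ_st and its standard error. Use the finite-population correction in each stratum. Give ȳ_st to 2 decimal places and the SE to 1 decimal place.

ȳ_st = Σ W_h ȳ_h = (450·807.5 + 800·45.7 + 975·688.2)/2225 = 481.31685
V̂(ȳ_st) = Σ W_h² (1 − n_h/N_h) s_h²/n_h, with W_h = N_h/N and N = 2225:
  stratum A: (450/2225)²·(1 − 74/450)·280.0²/74 = 36.2097
  stratum B: (800/2225)²·(1 − 121/800)·16.0²/121 = 0.232142
  stratum C: (975/2225)²·(1 − 123/975)·277.5²/123 = 105.052
V̂(ȳ_st) = 141.494
SE(ȳ_st) = √141.494 = 11.8951

ȳ_st ≈ 481.32, SE ≈ 11.9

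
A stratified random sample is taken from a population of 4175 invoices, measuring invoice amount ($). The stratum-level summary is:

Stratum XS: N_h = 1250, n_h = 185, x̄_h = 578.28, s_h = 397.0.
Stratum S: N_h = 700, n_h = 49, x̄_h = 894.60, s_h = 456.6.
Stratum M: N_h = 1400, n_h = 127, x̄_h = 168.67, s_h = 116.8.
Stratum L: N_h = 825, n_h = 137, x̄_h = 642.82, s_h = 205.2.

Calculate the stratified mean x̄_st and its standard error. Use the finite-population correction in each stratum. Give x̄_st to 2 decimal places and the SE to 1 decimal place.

x̄_st = Σ W_h x̄_h = (1250·578.28 + 700·894.60 + 1400·168.67 + 825·642.82)/4175 = 506.71485
V̂(x̄_st) = Σ W_h² (1 − n_h/N_h) s_h²/n_h, with W_h = N_h/N and N = 4175:
  stratum XS: (1250/4175)²·(1 − 185/1250)·397.0²/185 = 65.0663
  stratum S: (700/4175)²·(1 − 49/700)·456.6²/49 = 111.235
  stratum M: (1400/4175)²·(1 − 127/1400)·116.8²/127 = 10.9831
  stratum L: (825/4175)²·(1 − 137/825)·205.2²/137 = 10.0084
V̂(x̄_st) = 197.293
SE(x̄_st) = √197.293 = 14.0461

x̄_st ≈ 506.71, SE ≈ 14.0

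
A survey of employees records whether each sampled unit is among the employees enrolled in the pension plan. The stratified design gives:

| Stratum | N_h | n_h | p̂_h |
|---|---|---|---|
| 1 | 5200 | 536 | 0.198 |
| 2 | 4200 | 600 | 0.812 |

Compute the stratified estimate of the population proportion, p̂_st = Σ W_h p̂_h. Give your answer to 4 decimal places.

N = 9400; stratum weights W_h = N_h/N.
p̂_st = Σ W_h p̂_h = (5200·0.198 + 4200·0.812)/9400 = 0.47234

p̂_st ≈ 0.4723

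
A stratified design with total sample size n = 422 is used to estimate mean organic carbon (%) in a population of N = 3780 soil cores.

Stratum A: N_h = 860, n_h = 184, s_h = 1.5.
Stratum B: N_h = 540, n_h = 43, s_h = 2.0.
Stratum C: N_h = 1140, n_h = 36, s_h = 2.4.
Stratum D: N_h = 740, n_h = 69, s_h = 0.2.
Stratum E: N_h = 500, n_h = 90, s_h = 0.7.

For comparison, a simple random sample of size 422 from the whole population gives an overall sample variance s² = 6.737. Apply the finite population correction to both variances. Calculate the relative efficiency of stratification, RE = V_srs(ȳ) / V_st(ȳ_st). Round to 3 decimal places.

V̂(ȳ_st) = Σ W_h² (1 − n_h/N_h) s_h²/n_h, with W_h = N_h/N and N = 3780:
  stratum A: (860/3780)²·(1 − 184/860)·1.5²/184 = 0.000497538
  stratum B: (540/3780)²·(1 − 43/540)·2.0²/43 = 0.00174726
  stratum C: (1140/3780)²·(1 − 36/1140)·2.4²/36 = 0.0140932
  stratum D: (740/3780)²·(1 − 69/740)·0.2²/69 = 2.01457e-05
  stratum E: (500/3780)²·(1 − 90/500)·0.7²/90 = 7.81131e-05
V_st = 0.0164363
V_srs = (1 − 422/3780)·6.737/422 = 0.0141822
Relative efficiency = V_srs / V_st = 0.0141822/0.0164363 = 0.8629

RE ≈ 0.863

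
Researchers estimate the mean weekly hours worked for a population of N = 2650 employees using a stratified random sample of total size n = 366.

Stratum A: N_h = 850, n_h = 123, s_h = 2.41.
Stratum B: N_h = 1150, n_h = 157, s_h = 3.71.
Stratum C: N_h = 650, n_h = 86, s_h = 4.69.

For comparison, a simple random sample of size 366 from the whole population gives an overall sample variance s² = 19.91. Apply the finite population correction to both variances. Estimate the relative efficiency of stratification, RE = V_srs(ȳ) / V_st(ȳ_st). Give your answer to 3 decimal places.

V̂(ȳ_st) = Σ W_h² (1 − n_h/N_h) s_h²/n_h, with W_h = N_h/N and N = 2650:
  stratum A: (850/2650)²·(1 − 123/850)·2.41²/123 = 0.00415519
  stratum B: (1150/2650)²·(1 − 157/1150)·3.71²/157 = 0.0142562
  stratum C: (650/2650)²·(1 − 86/650)·4.69²/86 = 0.013352
V_st = 0.0317634
V_srs = (1 − 366/2650)·19.91/366 = 0.0468857
Relative efficiency = V_srs / V_st = 0.0468857/0.0317634 = 1.4761

RE ≈ 1.476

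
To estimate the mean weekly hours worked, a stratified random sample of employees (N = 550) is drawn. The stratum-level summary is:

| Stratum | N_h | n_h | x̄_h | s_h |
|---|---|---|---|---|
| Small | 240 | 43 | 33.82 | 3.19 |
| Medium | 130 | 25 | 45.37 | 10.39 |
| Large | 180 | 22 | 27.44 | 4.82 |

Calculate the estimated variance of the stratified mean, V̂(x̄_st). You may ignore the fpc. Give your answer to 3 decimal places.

V̂(x̄_st) = Σ W_h² s_h²/n_h, with W_h = N_h/N and N = 550:
  stratum Small: (240/550)²·3.19²/43 = 0.045062
  stratum Medium: (130/550)²·10.39²/25 = 0.241242
  stratum Large: (180/550)²·4.82²/22 = 0.113107
V̂(x̄_st) = 0.399411

V̂(x̄_st) ≈ 0.399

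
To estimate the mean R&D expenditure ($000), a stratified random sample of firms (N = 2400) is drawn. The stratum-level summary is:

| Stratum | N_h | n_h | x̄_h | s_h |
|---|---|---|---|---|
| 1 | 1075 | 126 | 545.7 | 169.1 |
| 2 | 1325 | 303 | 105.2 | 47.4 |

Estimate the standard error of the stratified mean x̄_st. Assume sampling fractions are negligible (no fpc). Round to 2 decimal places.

V̂(x̄_st) = Σ W_h² s_h²/n_h, with W_h = N_h/N and N = 2400:
  stratum 1: (1075/2400)²·169.1²/126 = 45.5314
  stratum 2: (1325/2400)²·47.4²/303 = 2.26008
V̂(x̄_st) = 47.7915
SE(x̄_st) = √47.7915 = 6.91314

SE(x̄_st) ≈ 6.91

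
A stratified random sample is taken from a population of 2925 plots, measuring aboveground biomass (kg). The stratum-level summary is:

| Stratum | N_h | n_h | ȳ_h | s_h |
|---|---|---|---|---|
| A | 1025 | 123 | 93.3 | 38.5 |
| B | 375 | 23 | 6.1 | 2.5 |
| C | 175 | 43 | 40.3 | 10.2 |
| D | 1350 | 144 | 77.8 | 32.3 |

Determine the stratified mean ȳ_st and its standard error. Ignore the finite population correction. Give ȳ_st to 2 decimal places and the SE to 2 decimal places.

ȳ_st = Σ W_h ȳ_h = (1025·93.3 + 375·6.1 + 175·40.3 + 1350·77.8)/2925 = 71.79573
V̂(ȳ_st) = Σ W_h² s_h²/n_h, with W_h = N_h/N and N = 2925:
  stratum A: (1025/2925)²·38.5²/123 = 1.47983
  stratum B: (375/2925)²·2.5²/23 = 0.00446646
  stratum C: (175/2925)²·10.2²/43 = 0.00866076
  stratum D: (1350/2925)²·32.3²/144 = 1.54333
V̂(ȳ_st) = 3.03629
SE(ȳ_st) = √3.03629 = 1.74249

ȳ_st ≈ 71.80, SE ≈ 1.74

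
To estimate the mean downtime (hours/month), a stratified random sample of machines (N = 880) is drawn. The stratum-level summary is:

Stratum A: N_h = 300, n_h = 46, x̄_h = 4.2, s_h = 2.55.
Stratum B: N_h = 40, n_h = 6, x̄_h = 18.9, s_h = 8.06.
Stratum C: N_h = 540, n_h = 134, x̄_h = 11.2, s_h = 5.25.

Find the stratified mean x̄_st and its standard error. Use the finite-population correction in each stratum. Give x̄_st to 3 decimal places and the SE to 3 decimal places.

x̄_st = Σ W_h x̄_h = (300·4.2 + 40·18.9 + 540·11.2)/880 = 9.16364
V̂(x̄_st) = Σ W_h² (1 − n_h/N_h) s_h²/n_h, with W_h = N_h/N and N = 880:
  stratum A: (300/880)²·(1 − 46/300)·2.55²/46 = 0.0139095
  stratum B: (40/880)²·(1 − 6/40)·8.06²/6 = 0.0190148
  stratum C: (540/880)²·(1 − 134/540)·5.25²/134 = 0.0582329
V̂(x̄_st) = 0.0911572
SE(x̄_st) = √0.0911572 = 0.301923

x̄_st ≈ 9.164, SE ≈ 0.302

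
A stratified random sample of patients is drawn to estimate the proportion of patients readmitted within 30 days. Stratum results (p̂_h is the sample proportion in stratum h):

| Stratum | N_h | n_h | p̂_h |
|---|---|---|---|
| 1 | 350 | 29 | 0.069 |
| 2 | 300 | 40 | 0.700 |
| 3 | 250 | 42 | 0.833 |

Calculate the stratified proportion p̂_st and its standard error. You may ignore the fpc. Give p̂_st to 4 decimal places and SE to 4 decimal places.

p̂_st ≈ 0.4916, SE ≈ 0.0347

N = 900; stratum weights W_h = N_h/N.
p̂_st = Σ W_h p̂_h = (350·0.069 + 300·0.700 + 250·0.833)/900 = 0.49156
V̂(p̂_st) = Σ W_h² p̂_h(1−p̂_h)/(n_h−1):
  stratum 1: (350/900)²·0.069·0.931/28 = 0.00034697
  stratum 2: (300/900)²·0.700·0.300/39 = 0.000598291
  stratum 3: (250/900)²·0.833·0.167/41 = 0.000261802
V̂(p̂_st) = 0.00120706; SE = √V̂ = 0.0347428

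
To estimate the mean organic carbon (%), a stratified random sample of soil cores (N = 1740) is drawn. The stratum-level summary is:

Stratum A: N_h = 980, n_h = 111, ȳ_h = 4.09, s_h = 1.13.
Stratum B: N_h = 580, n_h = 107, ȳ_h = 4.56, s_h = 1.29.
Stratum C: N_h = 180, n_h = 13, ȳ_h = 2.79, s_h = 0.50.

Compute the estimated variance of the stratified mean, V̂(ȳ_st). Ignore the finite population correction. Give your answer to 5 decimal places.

V̂(ȳ_st) ≈ 0.00558

V̂(ȳ_st) = Σ W_h² s_h²/n_h, with W_h = N_h/N and N = 1740:
  stratum A: (980/1740)²·1.13²/111 = 0.00364912
  stratum B: (580/1740)²·1.29²/107 = 0.00172804
  stratum C: (180/1740)²·0.50²/13 = 0.000205799
V̂(ȳ_st) = 0.00558295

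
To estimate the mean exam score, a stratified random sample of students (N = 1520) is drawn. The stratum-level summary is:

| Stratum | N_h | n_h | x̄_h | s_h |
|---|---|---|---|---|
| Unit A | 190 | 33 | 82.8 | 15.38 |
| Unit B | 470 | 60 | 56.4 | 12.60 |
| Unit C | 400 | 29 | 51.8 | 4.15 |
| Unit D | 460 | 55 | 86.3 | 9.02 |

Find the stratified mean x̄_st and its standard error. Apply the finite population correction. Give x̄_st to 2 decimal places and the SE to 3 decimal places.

x̄_st ≈ 67.54, SE ≈ 0.686

x̄_st = Σ W_h x̄_h = (190·82.8 + 470·56.4 + 400·51.8 + 460·86.3)/1520 = 67.53816
V̂(x̄_st) = Σ W_h² (1 − n_h/N_h) s_h²/n_h, with W_h = N_h/N and N = 1520:
  stratum Unit A: (190/1520)²·(1 − 33/190)·15.38²/33 = 0.0925475
  stratum Unit B: (470/1520)²·(1 − 60/470)·12.60²/60 = 0.220691
  stratum Unit C: (400/1520)²·(1 − 29/400)·4.15²/29 = 0.0381456
  stratum Unit D: (460/1520)²·(1 − 55/460)·9.02²/55 = 0.119282
V̂(x̄_st) = 0.470666
SE(x̄_st) = √0.470666 = 0.686051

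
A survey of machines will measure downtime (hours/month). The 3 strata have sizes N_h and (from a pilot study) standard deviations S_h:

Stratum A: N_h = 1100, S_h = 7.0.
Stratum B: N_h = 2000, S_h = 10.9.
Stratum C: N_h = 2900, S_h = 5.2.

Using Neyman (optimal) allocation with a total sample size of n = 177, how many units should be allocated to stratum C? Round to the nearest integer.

60

Neyman allocation: n_h = n · N_h S_h / Σ N_i S_i, with n = 177.
  stratum A: N_h·S_h = 1100·7.0 = 7700.00
  stratum B: N_h·S_h = 2000·10.9 = 21800.00
  stratum C: N_h·S_h = 2900·5.2 = 15080.00
Σ N_h S_h = 44580.00
n for stratum C = 177·15080.00/44580.00 = 59.873 → 60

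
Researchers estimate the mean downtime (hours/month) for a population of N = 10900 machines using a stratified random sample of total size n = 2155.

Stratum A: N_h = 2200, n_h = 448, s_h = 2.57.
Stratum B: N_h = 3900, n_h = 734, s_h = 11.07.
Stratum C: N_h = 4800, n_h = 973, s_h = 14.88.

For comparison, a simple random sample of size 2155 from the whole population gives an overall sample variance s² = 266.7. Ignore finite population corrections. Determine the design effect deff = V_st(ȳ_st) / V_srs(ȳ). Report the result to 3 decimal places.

V̂(ȳ_st) = Σ W_h² s_h²/n_h, with W_h = N_h/N and N = 10900:
  stratum A: (2200/10900)²·2.57²/448 = 0.000600593
  stratum B: (3900/10900)²·11.07²/734 = 0.0213735
  stratum C: (4800/10900)²·14.88²/973 = 0.0441288
V_st = 0.0661029
V_srs = s²/n = 266.7/2155 = 0.123759
deff = V_st / V_srs = 0.0661029/0.123759 = 0.5341

deff ≈ 0.534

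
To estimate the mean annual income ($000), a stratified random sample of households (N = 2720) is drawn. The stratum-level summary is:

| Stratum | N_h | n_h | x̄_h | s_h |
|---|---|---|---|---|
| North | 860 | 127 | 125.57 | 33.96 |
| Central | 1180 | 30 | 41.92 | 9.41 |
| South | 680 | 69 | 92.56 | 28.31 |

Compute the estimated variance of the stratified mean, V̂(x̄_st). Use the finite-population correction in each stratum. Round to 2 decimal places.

V̂(x̄_st) ≈ 1.97

V̂(x̄_st) = Σ W_h² (1 − n_h/N_h) s_h²/n_h, with W_h = N_h/N and N = 2720:
  stratum North: (860/2720)²·(1 − 127/860)·33.96²/127 = 0.773742
  stratum Central: (1180/2720)²·(1 − 30/1180)·9.41²/30 = 0.541377
  stratum South: (680/2720)²·(1 − 69/680)·28.31²/69 = 0.652293
V̂(x̄_st) = 1.96741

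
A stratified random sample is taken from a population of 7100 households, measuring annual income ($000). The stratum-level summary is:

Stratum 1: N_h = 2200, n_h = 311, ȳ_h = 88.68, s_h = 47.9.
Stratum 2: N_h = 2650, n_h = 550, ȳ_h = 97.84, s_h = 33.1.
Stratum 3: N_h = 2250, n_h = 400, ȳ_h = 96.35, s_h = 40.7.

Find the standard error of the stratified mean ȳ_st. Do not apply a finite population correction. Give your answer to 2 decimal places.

V̂(ȳ_st) = Σ W_h² s_h²/n_h, with W_h = N_h/N and N = 7100:
  stratum 1: (2200/7100)²·47.9²/311 = 0.708336
  stratum 2: (2650/7100)²·33.1²/550 = 0.277503
  stratum 3: (2250/7100)²·40.7²/400 = 0.415889
V̂(ȳ_st) = 1.40173
SE(ȳ_st) = √1.40173 = 1.18395

SE(ȳ_st) ≈ 1.18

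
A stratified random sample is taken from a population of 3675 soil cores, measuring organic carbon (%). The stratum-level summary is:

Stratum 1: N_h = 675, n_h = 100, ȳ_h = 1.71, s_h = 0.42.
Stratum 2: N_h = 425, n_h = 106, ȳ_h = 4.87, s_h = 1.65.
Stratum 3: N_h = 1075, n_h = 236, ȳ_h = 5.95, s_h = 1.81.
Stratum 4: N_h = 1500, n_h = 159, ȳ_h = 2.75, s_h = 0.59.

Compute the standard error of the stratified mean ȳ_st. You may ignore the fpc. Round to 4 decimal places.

SE(ȳ_st) ≈ 0.0442

V̂(ȳ_st) = Σ W_h² s_h²/n_h, with W_h = N_h/N and N = 3675:
  stratum 1: (675/3675)²·0.42²/100 = 5.95102e-05
  stratum 2: (425/3675)²·1.65²/106 = 0.000343499
  stratum 3: (1075/3675)²·1.81²/236 = 0.00118781
  stratum 4: (1500/3675)²·0.59²/159 = 0.000364733
V̂(ȳ_st) = 0.00195555
SE(ȳ_st) = √0.00195555 = 0.0442216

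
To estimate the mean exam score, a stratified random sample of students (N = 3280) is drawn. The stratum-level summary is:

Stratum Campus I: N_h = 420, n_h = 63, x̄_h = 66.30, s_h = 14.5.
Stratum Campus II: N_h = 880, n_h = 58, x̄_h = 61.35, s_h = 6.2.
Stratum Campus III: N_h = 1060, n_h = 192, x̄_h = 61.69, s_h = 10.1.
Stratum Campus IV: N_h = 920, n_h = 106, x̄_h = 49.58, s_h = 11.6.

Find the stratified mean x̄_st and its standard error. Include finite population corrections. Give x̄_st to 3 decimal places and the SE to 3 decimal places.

x̄_st = Σ W_h x̄_h = (420·66.30 + 880·61.35 + 1060·61.69 + 920·49.58)/3280 = 58.79238
V̂(x̄_st) = Σ W_h² (1 − n_h/N_h) s_h²/n_h, with W_h = N_h/N and N = 3280:
  stratum Campus I: (420/3280)²·(1 − 63/420)·14.5²/63 = 0.046512
  stratum Campus II: (880/3280)²·(1 − 58/880)·6.2²/58 = 0.0445617
  stratum Campus III: (1060/3280)²·(1 − 192/1060)·10.1²/192 = 0.045438
  stratum Campus IV: (920/3280)²·(1 − 106/920)·11.6²/106 = 0.0883639
V̂(x̄_st) = 0.224876
SE(x̄_st) = √0.224876 = 0.474211

x̄_st ≈ 58.792, SE ≈ 0.474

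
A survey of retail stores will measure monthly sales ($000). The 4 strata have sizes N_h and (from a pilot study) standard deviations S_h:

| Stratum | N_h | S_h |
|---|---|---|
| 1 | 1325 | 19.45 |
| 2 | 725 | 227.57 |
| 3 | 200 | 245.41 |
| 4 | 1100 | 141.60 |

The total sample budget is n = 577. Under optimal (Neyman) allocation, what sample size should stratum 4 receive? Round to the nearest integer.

227

Neyman allocation: n_h = n · N_h S_h / Σ N_i S_i, with n = 577.
  stratum 1: N_h·S_h = 1325·19.45 = 25771.25
  stratum 2: N_h·S_h = 725·227.57 = 164988.25
  stratum 3: N_h·S_h = 200·245.41 = 49082.00
  stratum 4: N_h·S_h = 1100·141.60 = 155760.00
Σ N_h S_h = 395601.50
n for stratum 4 = 577·155760.00/395601.50 = 227.182 → 227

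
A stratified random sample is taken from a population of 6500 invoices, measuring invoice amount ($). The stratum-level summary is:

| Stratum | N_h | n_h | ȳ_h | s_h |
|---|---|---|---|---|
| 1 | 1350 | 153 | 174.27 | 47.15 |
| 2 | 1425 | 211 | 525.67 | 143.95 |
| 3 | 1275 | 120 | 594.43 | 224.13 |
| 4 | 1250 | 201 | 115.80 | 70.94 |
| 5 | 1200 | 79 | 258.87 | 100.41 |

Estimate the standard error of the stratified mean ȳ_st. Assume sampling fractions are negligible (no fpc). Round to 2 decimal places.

SE(ȳ_st) ≈ 5.17

V̂(ȳ_st) = Σ W_h² s_h²/n_h, with W_h = N_h/N and N = 6500:
  stratum 1: (1350/6500)²·47.15²/153 = 0.626777
  stratum 2: (1425/6500)²·143.95²/211 = 4.72002
  stratum 3: (1275/6500)²·224.13²/120 = 16.1069
  stratum 4: (1250/6500)²·70.94²/201 = 0.925933
  stratum 5: (1200/6500)²·100.41²/79 = 4.34973
V̂(ȳ_st) = 26.7294
SE(ȳ_st) = √26.7294 = 5.17005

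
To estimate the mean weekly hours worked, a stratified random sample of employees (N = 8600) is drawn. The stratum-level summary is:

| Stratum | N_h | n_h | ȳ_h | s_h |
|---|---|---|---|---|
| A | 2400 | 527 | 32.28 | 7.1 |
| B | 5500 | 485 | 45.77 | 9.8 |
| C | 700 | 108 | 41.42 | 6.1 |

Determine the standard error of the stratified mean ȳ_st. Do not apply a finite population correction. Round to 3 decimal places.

V̂(ȳ_st) = Σ W_h² s_h²/n_h, with W_h = N_h/N and N = 8600:
  stratum A: (2400/8600)²·7.1²/527 = 0.00744958
  stratum B: (5500/8600)²·9.8²/485 = 0.0809914
  stratum C: (700/8600)²·6.1²/108 = 0.00228263
V̂(ȳ_st) = 0.0907236
SE(ȳ_st) = √0.0907236 = 0.301204

SE(ȳ_st) ≈ 0.301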